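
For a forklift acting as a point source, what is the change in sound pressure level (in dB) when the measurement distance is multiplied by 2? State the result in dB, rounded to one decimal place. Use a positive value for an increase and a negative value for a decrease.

-6.0 dB

With spherical spreading the level changes by −20·log₁₀(r₂/r₁).
ΔL = −20·log₁₀(2) = -6.02 dB.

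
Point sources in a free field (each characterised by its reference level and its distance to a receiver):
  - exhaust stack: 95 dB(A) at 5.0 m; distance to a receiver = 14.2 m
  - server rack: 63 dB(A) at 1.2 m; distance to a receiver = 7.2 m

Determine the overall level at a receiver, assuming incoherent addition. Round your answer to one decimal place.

Apply inverse-square spreading to bring every level to the receiver, then sum 10^(L/10).
exhaust stack: 95 − 20·log₁₀(14.2/5.0) = 95 − 9.07 = 85.93 dB(A).
server rack: 63 − 20·log₁₀(7.2/1.2) = 63 − 15.56 = 47.44 dB(A).
Σ 10^(L/10) = 3.921e+08 → L_total = 10·log₁₀(3.921e+08) = 85.93 dB(A).

85.9 dB(A)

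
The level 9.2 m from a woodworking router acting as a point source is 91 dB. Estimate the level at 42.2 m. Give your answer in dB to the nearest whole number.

Point-source attenuation: ΔL = 20·log₁₀(r₂/r₁) = 20·log₁₀(42.2/9.2) = 13.230 dB.
L₂ = 91 − 20·log₁₀(42.2/9.2) = 91 − 13.230 = 77.77 dB.

78 dB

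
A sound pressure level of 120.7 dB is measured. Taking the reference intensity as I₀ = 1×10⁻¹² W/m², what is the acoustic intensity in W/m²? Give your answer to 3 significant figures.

I/I₀ = 10^(120.7/10) = 1.175e+12, so I = 1.175e+12 × 10⁻¹² W/m².

1.17 W/m²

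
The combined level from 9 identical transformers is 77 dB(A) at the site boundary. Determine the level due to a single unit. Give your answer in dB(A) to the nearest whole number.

For N identical incoherent sources L_total = L₁ + 10·log₁₀ N, so L₁ = 77 − 10·log₁₀(9) = 77 − 9.542.

67 dB(A)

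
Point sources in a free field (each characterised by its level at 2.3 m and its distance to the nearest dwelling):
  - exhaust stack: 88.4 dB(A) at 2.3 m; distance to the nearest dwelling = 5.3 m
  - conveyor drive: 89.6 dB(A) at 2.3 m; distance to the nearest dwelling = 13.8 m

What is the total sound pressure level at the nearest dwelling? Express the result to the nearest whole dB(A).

First find each source's level at the receiver (point-source: −20·log₁₀(r/r_ref)), then combine on an intensity basis.
exhaust stack: 88.4 − 20·log₁₀(5.3/2.3) = 88.4 − 7.25 = 81.15 dB(A).
conveyor drive: 89.6 − 20·log₁₀(13.8/2.3) = 89.6 − 15.56 = 74.04 dB(A).
Σ 10^(L/10) = 1.556e+08 → L_total = 10·log₁₀(1.556e+08) = 81.92 dB(A).

82 dB(A)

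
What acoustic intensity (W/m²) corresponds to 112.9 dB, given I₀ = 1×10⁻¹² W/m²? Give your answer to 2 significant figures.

I = I₀·10^(L/10) = 10⁻¹² × 10^(112.9/10) = 10^(-0.710).

0.19 W/m²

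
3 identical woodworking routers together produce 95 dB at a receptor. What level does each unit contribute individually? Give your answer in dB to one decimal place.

Dividing the total intensity by 3 lowers the level by 10·log₁₀ 3 = 4.771 dB: L₁ = 95 − 4.771.

90.2 dB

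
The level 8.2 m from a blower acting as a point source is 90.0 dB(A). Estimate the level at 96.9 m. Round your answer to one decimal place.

Spherical spreading from a point source gives a 20·log₁₀(r₂/r₁) drop.
L₂ = 90.0 − 20·log₁₀(96.9/8.2) = 90.0 − 21.450 = 68.55 dB(A).

68.5 dB(A)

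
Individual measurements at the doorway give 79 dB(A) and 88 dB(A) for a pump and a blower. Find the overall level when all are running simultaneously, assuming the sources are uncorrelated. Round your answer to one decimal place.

Incoherent sources combine by intensity addition: L_total = 10·log₁₀(Σ 10^(L_i/10)).
Σ 10^(L/10) = 10^(79/10) + 10^(88/10) = 7.104e+08.
L_total = 10·log₁₀(7.104e+08) = 88.51 dB(A).

88.5 dB(A)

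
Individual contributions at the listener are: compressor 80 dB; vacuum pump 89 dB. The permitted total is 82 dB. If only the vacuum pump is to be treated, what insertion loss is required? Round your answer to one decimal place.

11.3 dB

The untreated sources together contribute 10^(80/10) = 1.000e+08, i.e. 80.00 dB.
To meet 82 dB overall, the treated vacuum pump may contribute at most 10^(82/10) − 1.000e+08 = 5.849e+07, i.e. 77.67 dB.
Required insertion loss = 89 − 77.67 = 11.33 dB.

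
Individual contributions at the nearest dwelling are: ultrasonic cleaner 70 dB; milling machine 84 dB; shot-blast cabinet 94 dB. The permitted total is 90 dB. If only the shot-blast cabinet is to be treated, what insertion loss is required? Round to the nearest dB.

5 dB

The untreated sources together contribute 10^(70/10) + 10^(84/10) = 2.612e+08, i.e. 84.17 dB.
To meet 90 dB overall, the treated shot-blast cabinet may contribute at most 10^(90/10) − 2.612e+08 = 7.388e+08, i.e. 88.69 dB.
Required insertion loss = 94 − 88.69 = 5.31 dB.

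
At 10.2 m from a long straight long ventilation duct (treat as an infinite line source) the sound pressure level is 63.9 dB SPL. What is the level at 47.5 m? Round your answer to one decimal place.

57.2 dB SPL

Cylindrical spreading from a line source gives a 10·log₁₀(r₂/r₁) drop.
L₂ = 63.9 − 10·log₁₀(47.5/10.2) = 63.9 − 6.681 = 57.22 dB SPL.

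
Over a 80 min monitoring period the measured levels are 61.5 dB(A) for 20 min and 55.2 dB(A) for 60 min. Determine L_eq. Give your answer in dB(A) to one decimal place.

57.8 dB(A)

Weight each interval's intensity by its duration and average over T = 80 min:
Σ tᵢ·10^(Lᵢ/10) = 20·10^(61.5/10) + 60·10^(55.2/10) = 4.812e+07.
L_eq = 10·log₁₀(4.812e+07/80) = 57.79 dB(A).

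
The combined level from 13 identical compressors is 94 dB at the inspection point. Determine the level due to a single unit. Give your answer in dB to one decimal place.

13 equal contributions raise the level by 10·log₁₀ 13 = 11.139 dB, so each unit alone gives 94 − 11.139.

82.9 dB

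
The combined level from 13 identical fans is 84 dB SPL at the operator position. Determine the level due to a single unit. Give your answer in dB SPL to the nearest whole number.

73 dB SPL

For N identical incoherent sources L_total = L₁ + 10·log₁₀ N, so L₁ = 84 − 10·log₁₀(13) = 84 − 11.139.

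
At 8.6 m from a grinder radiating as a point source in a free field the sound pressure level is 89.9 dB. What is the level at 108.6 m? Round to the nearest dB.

Point-source attenuation: ΔL = 20·log₁₀(r₂/r₁) = 20·log₁₀(108.6/8.6) = 22.027 dB.
L₂ = 89.9 − 20·log₁₀(108.6/8.6) = 89.9 − 22.027 = 67.87 dB.

68 dB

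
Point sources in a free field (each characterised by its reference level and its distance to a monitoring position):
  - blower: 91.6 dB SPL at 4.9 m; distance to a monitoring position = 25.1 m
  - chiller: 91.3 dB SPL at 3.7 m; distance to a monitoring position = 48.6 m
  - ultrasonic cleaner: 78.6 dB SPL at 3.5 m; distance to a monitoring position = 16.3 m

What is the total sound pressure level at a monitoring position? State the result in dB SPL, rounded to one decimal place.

Propagate each source to the receiver with L = L_ref − 20·log₁₀(r/r_ref), then add intensities.
blower: 91.6 − 20·log₁₀(25.1/4.9) = 91.6 − 14.19 = 77.41 dB SPL.
chiller: 91.3 − 20·log₁₀(48.6/3.7) = 91.3 − 22.37 = 68.93 dB SPL.
ultrasonic cleaner: 78.6 − 20·log₁₀(16.3/3.5) = 78.6 − 13.36 = 65.24 dB SPL.
Σ 10^(L/10) = 6.625e+07 → L_total = 10·log₁₀(6.625e+07) = 78.21 dB SPL.

78.2 dB SPL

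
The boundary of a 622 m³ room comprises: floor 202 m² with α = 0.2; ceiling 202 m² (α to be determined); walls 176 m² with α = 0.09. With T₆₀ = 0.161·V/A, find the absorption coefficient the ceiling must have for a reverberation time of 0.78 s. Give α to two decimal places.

From T₆₀ = 0.161·V/A, the target T₆₀ = 0.78 s needs A = 0.161·622/0.78 = 128.39 m².
Absorption from the other surfaces = 202·0.2 + 176·0.09 = 56.24 m², so the ceiling must supply 72.15 m² over 202 m².
α = 72.15/202 = 0.357.

0.36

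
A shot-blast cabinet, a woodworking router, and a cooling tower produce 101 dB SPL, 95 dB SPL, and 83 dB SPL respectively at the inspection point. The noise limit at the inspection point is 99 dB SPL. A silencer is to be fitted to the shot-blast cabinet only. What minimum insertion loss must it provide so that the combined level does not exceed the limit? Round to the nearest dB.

4 dB

Everything except the shot-blast cabinet sums to 10^(95/10) + 10^(83/10) = 3.362e+09 in linear terms, 95.27 dB SPL.
The limit corresponds to 10^(99/10) = 7.943e+09; subtracting the fixed part leaves 4.581e+09 for the shot-blast cabinet, i.e. 96.61 dB SPL.
So the shot-blast cabinet must be reduced from 101 to 96.61 dB SPL: IL = 4.39 dB.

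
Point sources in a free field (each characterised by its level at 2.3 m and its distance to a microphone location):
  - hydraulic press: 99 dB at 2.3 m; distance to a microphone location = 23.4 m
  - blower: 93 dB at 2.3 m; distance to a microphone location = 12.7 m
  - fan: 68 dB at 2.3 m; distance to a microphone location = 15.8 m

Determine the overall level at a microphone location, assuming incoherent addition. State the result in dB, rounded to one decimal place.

81.5 dB

Apply inverse-square spreading to bring every level to the receiver, then sum 10^(L/10).
hydraulic press: 99 − 20·log₁₀(23.4/2.3) = 99 − 20.15 = 78.85 dB.
blower: 93 − 20·log₁₀(12.7/2.3) = 93 − 14.84 = 78.16 dB.
fan: 68 − 20·log₁₀(15.8/2.3) = 68 − 16.74 = 51.26 dB.
Σ 10^(L/10) = 1.423e+08 → L_total = 10·log₁₀(1.423e+08) = 81.53 dB.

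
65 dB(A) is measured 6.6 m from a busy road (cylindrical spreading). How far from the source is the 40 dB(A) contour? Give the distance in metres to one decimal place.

2087.1 m

For a line source L₁ − L₂ = 10·log₁₀(r₂/r₁), so r₂ = r₁·10^((L₁−L₂)/10).
r₂ = 6.6·10^((65−40)/10) = 6.6·10^(25.0/10) = 2087.10 m.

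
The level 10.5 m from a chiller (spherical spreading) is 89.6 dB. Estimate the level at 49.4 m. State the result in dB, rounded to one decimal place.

76.1 dB

For a point source, L₂ = L₁ − 20·log₁₀(r₂/r₁).
L₂ = 89.6 − 20·log₁₀(49.4/10.5) = 89.6 − 13.451 = 76.15 dB.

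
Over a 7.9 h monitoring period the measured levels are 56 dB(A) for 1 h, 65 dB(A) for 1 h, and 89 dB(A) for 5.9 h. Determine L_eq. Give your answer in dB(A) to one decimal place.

L_eq = 10·log₁₀[(1/T)·Σ tᵢ·10^(Lᵢ/10)] with T = 7.9 h.
Σ tᵢ·10^(Lᵢ/10) = 1·10^(56/10) + 1·10^(65/10) + 5.9·10^(89/10) = 4.690e+09.
L_eq = 10·log₁₀(4.690e+09/7.9) = 87.74 dB(A).

87.7 dB(A)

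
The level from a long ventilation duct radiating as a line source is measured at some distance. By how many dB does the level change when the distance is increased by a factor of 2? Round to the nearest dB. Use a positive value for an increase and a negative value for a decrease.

-3 dB

With cylindrical spreading the level changes by −10·log₁₀(r₂/r₁).
ΔL = −10·log₁₀(2) = -3.01 dB.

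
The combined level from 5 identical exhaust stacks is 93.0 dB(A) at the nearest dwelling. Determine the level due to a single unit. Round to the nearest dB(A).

86 dB(A)

For N identical incoherent sources L_total = L₁ + 10·log₁₀ N, so L₁ = 93.0 − 10·log₁₀(5) = 93.0 − 6.990.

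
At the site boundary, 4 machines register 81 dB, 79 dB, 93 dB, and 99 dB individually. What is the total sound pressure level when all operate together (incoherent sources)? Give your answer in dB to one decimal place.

For uncorrelated sources the intensities add, so convert each level to linear form, sum, and take 10·log₁₀ of the total.
Σ 10^(L/10) = 10^(81/10) + 10^(79/10) + 10^(93/10) + 10^(99/10) = 1.014e+10.
L_total = 10·log₁₀(1.014e+10) = 100.06 dB.

100.1 dB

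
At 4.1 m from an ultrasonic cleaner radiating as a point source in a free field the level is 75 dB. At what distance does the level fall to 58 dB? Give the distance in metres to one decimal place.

For a point source L₁ − L₂ = 20·log₁₀(r₂/r₁), so r₂ = r₁·10^((L₁−L₂)/20).
r₂ = 4.1·10^((75−58)/20) = 4.1·10^(17.0/20) = 29.03 m.

29.0 m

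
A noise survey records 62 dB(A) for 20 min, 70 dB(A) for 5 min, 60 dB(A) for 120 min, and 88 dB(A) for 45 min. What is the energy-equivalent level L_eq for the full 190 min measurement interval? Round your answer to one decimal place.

L_eq = 10·log₁₀[(1/T)·Σ tᵢ·10^(Lᵢ/10)] with T = 190 min.
Σ tᵢ·10^(Lᵢ/10) = 20·10^(62/10) + 5·10^(70/10) + 120·10^(60/10) + 45·10^(88/10) = 2.859e+10.
L_eq = 10·log₁₀(2.859e+10/190) = 81.78 dB(A).

81.8 dB(A)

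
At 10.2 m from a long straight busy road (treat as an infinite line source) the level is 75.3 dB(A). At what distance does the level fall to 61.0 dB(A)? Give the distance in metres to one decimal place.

Line-source spreading drops the level by 10·log₁₀(r₂/r₁); inverting, r₂/r₁ = 10^(ΔL/10).
r₂ = 10.2·10^((75.3−61.0)/10) = 10.2·10^(14.3/10) = 274.54 m.

274.5 m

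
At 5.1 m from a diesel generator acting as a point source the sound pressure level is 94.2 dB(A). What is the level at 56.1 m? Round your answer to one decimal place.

73.4 dB(A)

Point-source attenuation: ΔL = 20·log₁₀(r₂/r₁) = 20·log₁₀(56.1/5.1) = 20.828 dB.
L₂ = 94.2 − 20·log₁₀(56.1/5.1) = 94.2 − 20.828 = 73.37 dB(A).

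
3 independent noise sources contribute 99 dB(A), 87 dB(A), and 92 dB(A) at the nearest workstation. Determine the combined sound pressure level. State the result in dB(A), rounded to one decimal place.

For uncorrelated sources the intensities add, so convert each level to linear form, sum, and take 10·log₁₀ of the total.
Σ 10^(L/10) = 10^(99/10) + 10^(87/10) + 10^(92/10) = 1.003e+10.
L_total = 10·log₁₀(1.003e+10) = 100.01 dB(A).

100.0 dB(A)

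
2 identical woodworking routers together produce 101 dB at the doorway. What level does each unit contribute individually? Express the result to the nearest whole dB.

2 equal contributions raise the level by 10·log₁₀ 2 = 3.010 dB, so each unit alone gives 101 − 3.010.

98 dB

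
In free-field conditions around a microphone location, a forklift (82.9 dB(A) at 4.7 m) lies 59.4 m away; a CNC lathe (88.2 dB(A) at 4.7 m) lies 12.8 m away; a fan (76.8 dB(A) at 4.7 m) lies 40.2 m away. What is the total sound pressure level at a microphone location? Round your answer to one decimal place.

Apply inverse-square spreading to bring every level to the receiver, then sum 10^(L/10).
forklift: 82.9 − 20·log₁₀(59.4/4.7) = 82.9 − 22.03 = 60.87 dB(A).
CNC lathe: 88.2 − 20·log₁₀(12.8/4.7) = 88.2 − 8.70 = 79.50 dB(A).
fan: 76.8 − 20·log₁₀(40.2/4.7) = 76.8 − 18.64 = 58.16 dB(A).
Σ 10^(L/10) = 9.095e+07 → L_total = 10·log₁₀(9.095e+07) = 79.59 dB(A).

79.6 dB(A)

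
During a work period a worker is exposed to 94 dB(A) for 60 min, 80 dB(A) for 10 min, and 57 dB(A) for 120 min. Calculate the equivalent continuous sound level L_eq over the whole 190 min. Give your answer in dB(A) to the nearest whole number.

The energy average is taken in the linear domain: L_eq = 10·log₁₀[(Σ tᵢ·10^(Lᵢ/10))/T], T = 190 min.
Σ tᵢ·10^(Lᵢ/10) = 60·10^(94/10) + 10·10^(80/10) + 120·10^(57/10) = 1.518e+11.
L_eq = 10·log₁₀(1.518e+11/190) = 89.02 dB(A).

89 dB(A)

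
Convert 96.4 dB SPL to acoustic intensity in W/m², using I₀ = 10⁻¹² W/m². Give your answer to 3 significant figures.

0.00437 W/m²

I/I₀ = 10^(96.4/10) = 4.365e+09, so I = 4.365e+09 × 10⁻¹² W/m².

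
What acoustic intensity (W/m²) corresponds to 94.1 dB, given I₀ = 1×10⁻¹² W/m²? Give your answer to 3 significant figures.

0.00257 W/m²

I = I₀·10^(L/10) = 10⁻¹² × 10^(94.1/10) = 10^(-2.590).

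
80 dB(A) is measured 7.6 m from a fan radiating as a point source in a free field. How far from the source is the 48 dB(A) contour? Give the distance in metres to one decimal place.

302.6 m

For a point source L₁ − L₂ = 20·log₁₀(r₂/r₁), so r₂ = r₁·10^((L₁−L₂)/20).
r₂ = 7.6·10^((80−48)/20) = 7.6·10^(32.0/20) = 302.56 m.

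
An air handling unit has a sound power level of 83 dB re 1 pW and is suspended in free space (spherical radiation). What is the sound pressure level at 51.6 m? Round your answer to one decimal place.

The power spreads over a sphere of area 4π·r², so L_p = L_w − 10·log₁₀(4π·r²).
4π·r² = 3.346e+04 m², 10·log₁₀ of that is 45.245 dB.
L_p = 83 − 45.245 = 37.75 dB.

37.8 dB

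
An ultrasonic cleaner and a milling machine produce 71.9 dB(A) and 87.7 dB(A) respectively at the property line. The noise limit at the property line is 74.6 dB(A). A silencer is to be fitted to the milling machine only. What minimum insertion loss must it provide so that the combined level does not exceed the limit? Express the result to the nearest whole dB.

16 dB

Everything except the milling machine sums to 10^(71.9/10) = 1.549e+07 in linear terms, 71.90 dB(A).
The limit corresponds to 10^(74.6/10) = 2.884e+07; subtracting the fixed part leaves 1.335e+07 for the milling machine, i.e. 71.26 dB(A).
So the milling machine must be reduced from 87.7 to 71.26 dB(A): IL = 16.44 dB.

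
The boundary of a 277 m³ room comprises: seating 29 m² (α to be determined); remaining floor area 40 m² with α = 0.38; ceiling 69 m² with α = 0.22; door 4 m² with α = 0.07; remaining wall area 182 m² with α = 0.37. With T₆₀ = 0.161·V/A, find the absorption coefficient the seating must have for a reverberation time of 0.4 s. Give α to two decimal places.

Required total absorption A = 0.161·277/0.4 = 111.49 m².
Absorption from the other surfaces = 40·0.38 + 69·0.22 + 4·0.07 + 182·0.37 = 98.00 m², so the seating must supply 13.49 m² over 29 m².
α = 13.49/29 = 0.465.

0.47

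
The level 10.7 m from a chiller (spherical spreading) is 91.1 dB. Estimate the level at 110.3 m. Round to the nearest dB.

Point-source attenuation: ΔL = 20·log₁₀(r₂/r₁) = 20·log₁₀(110.3/10.7) = 20.264 dB.
L₂ = 91.1 − 20·log₁₀(110.3/10.7) = 91.1 − 20.264 = 70.84 dB.

71 dB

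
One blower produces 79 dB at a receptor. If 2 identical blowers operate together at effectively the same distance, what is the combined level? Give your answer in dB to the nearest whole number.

N identical incoherent sources raise the level by 10·log₁₀ N.
L_total = 79 + 10·log₁₀(2) = 79 + 3.010 = 82.01 dB.

82 dB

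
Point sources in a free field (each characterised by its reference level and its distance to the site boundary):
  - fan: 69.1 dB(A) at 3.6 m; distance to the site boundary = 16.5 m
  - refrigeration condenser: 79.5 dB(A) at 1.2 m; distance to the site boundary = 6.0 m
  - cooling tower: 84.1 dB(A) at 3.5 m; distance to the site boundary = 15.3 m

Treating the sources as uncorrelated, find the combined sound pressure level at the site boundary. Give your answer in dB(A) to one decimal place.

72.4 dB(A)

Propagate each source to the receiver with L = L_ref − 20·log₁₀(r/r_ref), then add intensities.
fan: 69.1 − 20·log₁₀(16.5/3.6) = 69.1 − 13.22 = 55.88 dB(A).
refrigeration condenser: 79.5 − 20·log₁₀(6.0/1.2) = 79.5 − 13.98 = 65.52 dB(A).
cooling tower: 84.1 − 20·log₁₀(15.3/3.5) = 84.1 − 12.81 = 71.29 dB(A).
Σ 10^(L/10) = 1.740e+07 → L_total = 10·log₁₀(1.740e+07) = 72.41 dB(A).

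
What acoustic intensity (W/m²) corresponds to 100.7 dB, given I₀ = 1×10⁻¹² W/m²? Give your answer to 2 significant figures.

0.012 W/m²

L = 10·log₁₀(I/I₀) ⇒ I = I₀·10^(L/10) = 10⁻¹² × 10^10.07.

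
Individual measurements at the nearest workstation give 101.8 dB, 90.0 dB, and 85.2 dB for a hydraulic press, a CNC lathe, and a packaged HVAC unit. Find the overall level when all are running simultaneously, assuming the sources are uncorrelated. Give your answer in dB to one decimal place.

102.2 dB

Incoherent sources combine by intensity addition: L_total = 10·log₁₀(Σ 10^(L_i/10)).
Σ 10^(L/10) = 10^(101.8/10) + 10^(90.0/10) + 10^(85.2/10) = 1.647e+10.
L_total = 10·log₁₀(1.647e+10) = 102.17 dB.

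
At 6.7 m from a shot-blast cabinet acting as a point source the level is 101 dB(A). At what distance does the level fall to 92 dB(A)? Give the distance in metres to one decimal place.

18.9 m

Point-source spreading drops the level by 20·log₁₀(r₂/r₁); inverting, r₂/r₁ = 10^(ΔL/20).
r₂ = 6.7·10^((101−92)/20) = 6.7·10^(9.0/20) = 18.88 m.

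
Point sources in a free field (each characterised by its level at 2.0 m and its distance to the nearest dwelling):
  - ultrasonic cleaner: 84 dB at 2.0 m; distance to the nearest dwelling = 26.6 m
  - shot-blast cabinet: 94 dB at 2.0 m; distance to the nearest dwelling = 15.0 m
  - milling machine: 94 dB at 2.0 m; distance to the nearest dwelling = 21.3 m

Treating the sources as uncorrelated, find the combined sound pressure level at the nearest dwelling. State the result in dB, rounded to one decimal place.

Propagate each source to the receiver with L = L_ref − 20·log₁₀(r/r_ref), then add intensities.
ultrasonic cleaner: 84 − 20·log₁₀(26.6/2.0) = 84 − 22.48 = 61.52 dB.
shot-blast cabinet: 94 − 20·log₁₀(15.0/2.0) = 94 − 17.50 = 76.50 dB.
milling machine: 94 − 20·log₁₀(21.3/2.0) = 94 − 20.55 = 73.45 dB.
Σ 10^(L/10) = 6.822e+07 → L_total = 10·log₁₀(6.822e+07) = 78.34 dB.

78.3 dB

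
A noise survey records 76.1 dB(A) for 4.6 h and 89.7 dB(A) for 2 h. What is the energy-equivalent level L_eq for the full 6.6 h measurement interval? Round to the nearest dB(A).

85 dB(A)

L_eq = 10·log₁₀[(1/T)·Σ tᵢ·10^(Lᵢ/10)] with T = 6.6 h.
Σ tᵢ·10^(Lᵢ/10) = 4.6·10^(76.1/10) + 2·10^(89.7/10) = 2.054e+09.
L_eq = 10·log₁₀(2.054e+09/6.6) = 84.93 dB(A).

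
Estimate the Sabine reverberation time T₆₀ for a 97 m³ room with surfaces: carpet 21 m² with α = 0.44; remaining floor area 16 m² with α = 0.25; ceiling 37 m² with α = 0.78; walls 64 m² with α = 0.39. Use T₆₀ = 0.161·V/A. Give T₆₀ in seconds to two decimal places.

0.23 s

Summing Sᵢαᵢ: 21·0.44 + 16·0.25 + 37·0.78 + 64·0.39 = 67.06 m².
T₆₀ = 0.161 × 97 / 67.06 = 0.233 s.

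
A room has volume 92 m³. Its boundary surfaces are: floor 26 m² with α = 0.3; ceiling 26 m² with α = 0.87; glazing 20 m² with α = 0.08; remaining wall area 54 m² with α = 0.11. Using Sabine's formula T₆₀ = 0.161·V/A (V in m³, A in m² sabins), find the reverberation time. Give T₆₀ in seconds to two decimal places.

0.39 s

Summing Sᵢαᵢ: 26·0.3 + 26·0.87 + 20·0.08 + 54·0.11 = 37.96 m².
T₆₀ = 0.161 × 92 / 37.96 = 0.390 s.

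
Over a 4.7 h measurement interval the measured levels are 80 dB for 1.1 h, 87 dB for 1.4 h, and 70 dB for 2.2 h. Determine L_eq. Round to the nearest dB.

Weight each interval's intensity by its duration and average over T = 4.7 h:
Σ tᵢ·10^(Lᵢ/10) = 1.1·10^(80/10) + 1.4·10^(87/10) + 2.2·10^(70/10) = 8.337e+08.
L_eq = 10·log₁₀(8.337e+08/4.7) = 82.49 dB.

82 dB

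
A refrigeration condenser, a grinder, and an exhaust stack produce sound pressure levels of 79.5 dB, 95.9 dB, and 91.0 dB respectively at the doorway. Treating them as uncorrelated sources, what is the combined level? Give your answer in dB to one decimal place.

97.2 dB

Incoherent sources combine by intensity addition: L_total = 10·log₁₀(Σ 10^(L_i/10)).
Σ 10^(L/10) = 10^(79.5/10) + 10^(95.9/10) + 10^(91.0/10) = 5.239e+09.
L_total = 10·log₁₀(5.239e+09) = 97.19 dB.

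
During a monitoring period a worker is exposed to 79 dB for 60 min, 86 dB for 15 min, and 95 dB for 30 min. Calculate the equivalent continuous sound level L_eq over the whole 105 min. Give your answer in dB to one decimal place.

90.0 dB

L_eq = 10·log₁₀[(1/T)·Σ tᵢ·10^(Lᵢ/10)] with T = 105 min.
Σ tᵢ·10^(Lᵢ/10) = 60·10^(79/10) + 15·10^(86/10) + 30·10^(95/10) = 1.056e+11.
L_eq = 10·log₁₀(1.056e+11/105) = 90.02 dB.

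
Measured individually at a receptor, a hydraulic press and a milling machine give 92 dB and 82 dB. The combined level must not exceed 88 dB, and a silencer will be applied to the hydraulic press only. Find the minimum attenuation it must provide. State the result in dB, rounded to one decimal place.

The untreated sources together contribute 10^(82/10) = 1.585e+08, i.e. 82.00 dB.
The limit corresponds to 10^(88/10) = 6.310e+08; subtracting the fixed part leaves 4.725e+08 for the hydraulic press, i.e. 86.74 dB.
So the hydraulic press must be reduced from 92 to 86.74 dB: IL = 5.26 dB.

5.3 dB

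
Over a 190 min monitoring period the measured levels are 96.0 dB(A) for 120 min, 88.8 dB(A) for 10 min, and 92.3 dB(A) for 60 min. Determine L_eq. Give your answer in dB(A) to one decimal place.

94.9 dB(A)

The energy average is taken in the linear domain: L_eq = 10·log₁₀[(Σ tᵢ·10^(Lᵢ/10))/T], T = 190 min.
Σ tᵢ·10^(Lᵢ/10) = 120·10^(96.0/10) + 10·10^(88.8/10) + 60·10^(92.3/10) = 5.872e+11.
L_eq = 10·log₁₀(5.872e+11/190) = 94.90 dB(A).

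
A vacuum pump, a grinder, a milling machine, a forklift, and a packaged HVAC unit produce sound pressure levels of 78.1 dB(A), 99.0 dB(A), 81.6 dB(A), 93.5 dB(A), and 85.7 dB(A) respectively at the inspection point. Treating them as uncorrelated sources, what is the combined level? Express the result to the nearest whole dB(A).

For uncorrelated sources the intensities add, so convert each level to linear form, sum, and take 10·log₁₀ of the total.
Σ 10^(L/10) = 10^(78.1/10) + 10^(99.0/10) + 10^(81.6/10) + 10^(93.5/10) + 10^(85.7/10) = 1.076e+10.
L_total = 10·log₁₀(1.076e+10) = 100.32 dB(A).

100 dB(A)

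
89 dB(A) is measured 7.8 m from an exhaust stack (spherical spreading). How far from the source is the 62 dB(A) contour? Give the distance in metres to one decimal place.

174.6 m

For a point source L₁ − L₂ = 20·log₁₀(r₂/r₁), so r₂ = r₁·10^((L₁−L₂)/20).
r₂ = 7.8·10^((89−62)/20) = 7.8·10^(27.0/20) = 174.62 m.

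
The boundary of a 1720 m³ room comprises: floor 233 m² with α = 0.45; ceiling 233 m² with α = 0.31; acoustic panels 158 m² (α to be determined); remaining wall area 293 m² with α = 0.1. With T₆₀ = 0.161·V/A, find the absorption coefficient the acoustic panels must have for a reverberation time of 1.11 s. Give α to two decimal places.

0.27

From T₆₀ = 0.161·V/A, the target T₆₀ = 1.11 s needs A = 0.161·1720/1.11 = 249.48 m².
Absorption from the other surfaces = 233·0.45 + 233·0.31 + 293·0.1 = 206.38 m², so the acoustic panels must supply 43.10 m² over 158 m².
α = 43.10/158 = 0.273.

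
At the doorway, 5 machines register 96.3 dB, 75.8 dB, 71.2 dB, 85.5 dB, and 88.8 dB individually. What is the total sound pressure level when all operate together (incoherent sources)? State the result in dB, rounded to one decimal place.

97.3 dB

Incoherent sources combine by intensity addition: L_total = 10·log₁₀(Σ 10^(L_i/10)).
Σ 10^(L/10) = 10^(96.3/10) + 10^(75.8/10) + 10^(71.2/10) + 10^(85.5/10) + 10^(88.8/10) = 5.430e+09.
L_total = 10·log₁₀(5.430e+09) = 97.35 dB.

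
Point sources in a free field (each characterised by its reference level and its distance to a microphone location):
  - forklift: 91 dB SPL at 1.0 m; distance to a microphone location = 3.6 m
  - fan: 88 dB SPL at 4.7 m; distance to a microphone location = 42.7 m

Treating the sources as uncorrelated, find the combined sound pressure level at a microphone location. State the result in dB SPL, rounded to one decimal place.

80.2 dB SPL

Apply inverse-square spreading to bring every level to the receiver, then sum 10^(L/10).
forklift: 91 − 20·log₁₀(3.6/1.0) = 91 − 11.13 = 79.87 dB SPL.
fan: 88 − 20·log₁₀(42.7/4.7) = 88 − 19.17 = 68.83 dB SPL.
Σ 10^(L/10) = 1.048e+08 → L_total = 10·log₁₀(1.048e+08) = 80.20 dB SPL.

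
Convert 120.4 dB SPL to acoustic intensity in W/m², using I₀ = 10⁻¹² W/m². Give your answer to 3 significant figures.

1.10 W/m²

I/I₀ = 10^(120.4/10) = 1.096e+12, so I = 1.096e+12 × 10⁻¹² W/m².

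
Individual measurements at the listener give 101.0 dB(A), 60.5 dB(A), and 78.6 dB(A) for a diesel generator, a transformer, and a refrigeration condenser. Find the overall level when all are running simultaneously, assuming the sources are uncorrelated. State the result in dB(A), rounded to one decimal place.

For uncorrelated sources the intensities add, so convert each level to linear form, sum, and take 10·log₁₀ of the total.
Σ 10^(L/10) = 10^(101.0/10) + 10^(60.5/10) + 10^(78.6/10) = 1.266e+10.
L_total = 10·log₁₀(1.266e+10) = 101.03 dB(A).

101.0 dB(A)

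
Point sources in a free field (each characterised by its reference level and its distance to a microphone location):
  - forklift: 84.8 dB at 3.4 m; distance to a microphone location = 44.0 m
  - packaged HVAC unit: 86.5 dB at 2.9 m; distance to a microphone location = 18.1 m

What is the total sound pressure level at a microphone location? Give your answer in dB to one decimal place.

71.2 dB

First find each source's level at the receiver (point-source: −20·log₁₀(r/r_ref)), then combine on an intensity basis.
forklift: 84.8 − 20·log₁₀(44.0/3.4) = 84.8 − 22.24 = 62.56 dB.
packaged HVAC unit: 86.5 − 20·log₁₀(18.1/2.9) = 86.5 − 15.91 = 70.59 dB.
Σ 10^(L/10) = 1.327e+07 → L_total = 10·log₁₀(1.327e+07) = 71.23 dB.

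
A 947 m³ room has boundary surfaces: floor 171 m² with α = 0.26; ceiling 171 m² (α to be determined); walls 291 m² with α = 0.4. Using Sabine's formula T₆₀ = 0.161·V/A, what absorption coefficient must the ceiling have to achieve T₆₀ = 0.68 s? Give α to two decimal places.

0.37

A = 0.161·V/T₆₀ = 0.161·947/0.68 = 224.22 m² sabins.
Absorption from the other surfaces = 171·0.26 + 291·0.4 = 160.86 m², so the ceiling must supply 63.36 m² over 171 m².
α = 63.36/171 = 0.371.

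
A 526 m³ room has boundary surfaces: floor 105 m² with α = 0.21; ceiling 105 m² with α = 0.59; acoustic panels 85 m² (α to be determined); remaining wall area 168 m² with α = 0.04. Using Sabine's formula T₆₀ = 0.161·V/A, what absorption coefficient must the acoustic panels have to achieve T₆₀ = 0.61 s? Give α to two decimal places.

0.57

From T₆₀ = 0.161·V/A, the target T₆₀ = 0.61 s needs A = 0.161·526/0.61 = 138.83 m².
Absorption from the other surfaces = 105·0.21 + 105·0.59 + 168·0.04 = 90.72 m², so the acoustic panels must supply 48.11 m² over 85 m².
α = 48.11/85 = 0.566.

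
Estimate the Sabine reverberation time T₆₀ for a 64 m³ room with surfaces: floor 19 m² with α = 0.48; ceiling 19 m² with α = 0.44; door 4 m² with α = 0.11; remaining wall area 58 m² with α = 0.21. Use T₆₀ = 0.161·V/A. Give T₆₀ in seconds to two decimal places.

Summing Sᵢαᵢ: 19·0.48 + 19·0.44 + 4·0.11 + 58·0.21 = 30.10 m².
T₆₀ = 0.161·V/A = 0.161·64/30.10 = 0.342 s.

0.34 s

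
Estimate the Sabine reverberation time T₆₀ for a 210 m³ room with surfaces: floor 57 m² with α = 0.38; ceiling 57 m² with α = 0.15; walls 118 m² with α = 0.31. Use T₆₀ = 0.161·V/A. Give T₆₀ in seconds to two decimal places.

Summing Sᵢαᵢ: 57·0.38 + 57·0.15 + 118·0.31 = 66.79 m².
T₆₀ = 0.161·V/A = 0.161·210/66.79 = 0.506 s.

0.51 s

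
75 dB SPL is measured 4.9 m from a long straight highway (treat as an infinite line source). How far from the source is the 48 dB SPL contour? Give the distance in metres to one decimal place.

2455.8 m

For a line source L₁ − L₂ = 10·log₁₀(r₂/r₁), so r₂ = r₁·10^((L₁−L₂)/10).
r₂ = 4.9·10^((75−48)/10) = 4.9·10^(27.0/10) = 2455.82 m.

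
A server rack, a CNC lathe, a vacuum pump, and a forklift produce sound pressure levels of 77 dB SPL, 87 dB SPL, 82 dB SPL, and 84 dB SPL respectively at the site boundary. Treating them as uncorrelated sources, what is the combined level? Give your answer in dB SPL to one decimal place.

89.8 dB SPL

For uncorrelated sources the intensities add, so convert each level to linear form, sum, and take 10·log₁₀ of the total.
Σ 10^(L/10) = 10^(77/10) + 10^(87/10) + 10^(82/10) + 10^(84/10) = 9.610e+08.
L_total = 10·log₁₀(9.610e+08) = 89.83 dB SPL.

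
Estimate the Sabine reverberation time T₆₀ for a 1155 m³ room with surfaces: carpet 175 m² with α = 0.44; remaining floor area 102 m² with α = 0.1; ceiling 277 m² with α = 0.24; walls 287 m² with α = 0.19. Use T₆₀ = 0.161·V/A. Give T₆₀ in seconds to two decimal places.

0.89 s

Total absorption A = 175·0.44 + 102·0.1 + 277·0.24 + 287·0.19 = 208.21 m² sabins.
T₆₀ = 0.161·V/A = 0.161·1155/208.21 = 0.893 s.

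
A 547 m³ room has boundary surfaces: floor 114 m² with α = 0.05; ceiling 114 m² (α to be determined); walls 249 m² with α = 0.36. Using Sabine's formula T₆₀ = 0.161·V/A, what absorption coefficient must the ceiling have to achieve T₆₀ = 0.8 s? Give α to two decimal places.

0.13

A = 0.161·V/T₆₀ = 0.161·547/0.8 = 110.08 m² sabins.
Absorption from the other surfaces = 114·0.05 + 249·0.36 = 95.34 m², so the ceiling must supply 14.74 m² over 114 m².
α = 14.74/114 = 0.129.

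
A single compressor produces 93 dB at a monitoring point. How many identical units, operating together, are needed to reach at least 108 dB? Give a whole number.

N identical sources give L₁ + 10·log₁₀ N, so require 10·log₁₀ N ≥ 108 − 93 = 15.0 dB.
N ≥ 10^(15.0/10) = 31.623, so N = 32.

32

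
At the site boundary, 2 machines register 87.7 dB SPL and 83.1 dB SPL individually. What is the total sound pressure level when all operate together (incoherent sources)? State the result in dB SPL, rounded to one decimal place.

89.0 dB SPL

Incoherent sources combine by intensity addition: L_total = 10·log₁₀(Σ 10^(L_i/10)).
Σ 10^(L/10) = 10^(87.7/10) + 10^(83.1/10) = 7.930e+08.
L_total = 10·log₁₀(7.930e+08) = 88.99 dB SPL.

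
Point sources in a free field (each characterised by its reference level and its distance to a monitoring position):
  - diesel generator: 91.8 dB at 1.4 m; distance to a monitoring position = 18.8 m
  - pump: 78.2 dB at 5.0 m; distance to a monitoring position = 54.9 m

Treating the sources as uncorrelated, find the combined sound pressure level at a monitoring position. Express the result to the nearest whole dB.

Propagate each source to the receiver with L = L_ref − 20·log₁₀(r/r_ref), then add intensities.
diesel generator: 91.8 − 20·log₁₀(18.8/1.4) = 91.8 − 22.56 = 69.24 dB.
pump: 78.2 − 20·log₁₀(54.9/5.0) = 78.2 − 20.81 = 57.39 dB.
Σ 10^(L/10) = 8.941e+06 → L_total = 10·log₁₀(8.941e+06) = 69.51 dB.

70 dB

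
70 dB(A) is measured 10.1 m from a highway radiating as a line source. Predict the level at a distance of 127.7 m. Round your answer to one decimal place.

59.0 dB(A)

Cylindrical spreading from a line source gives a 10·log₁₀(r₂/r₁) drop.
L₂ = 70 − 10·log₁₀(127.7/10.1) = 70 − 11.019 = 58.98 dB(A).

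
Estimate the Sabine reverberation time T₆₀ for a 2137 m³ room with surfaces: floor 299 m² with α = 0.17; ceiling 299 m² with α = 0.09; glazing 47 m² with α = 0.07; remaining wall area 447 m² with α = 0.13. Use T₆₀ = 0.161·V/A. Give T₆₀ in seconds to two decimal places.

Total absorption A = 299·0.17 + 299·0.09 + 47·0.07 + 447·0.13 = 139.14 m² sabins.
T₆₀ = 0.161·V/A = 0.161·2137/139.14 = 2.473 s.

2.47 s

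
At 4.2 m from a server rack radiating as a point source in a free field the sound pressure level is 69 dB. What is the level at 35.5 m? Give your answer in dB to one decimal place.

50.5 dB

Spherical spreading from a point source gives a 20·log₁₀(r₂/r₁) drop.
L₂ = 69 − 20·log₁₀(35.5/4.2) = 69 − 18.540 = 50.46 dB.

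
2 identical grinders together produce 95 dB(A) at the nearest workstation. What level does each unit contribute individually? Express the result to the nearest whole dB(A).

For N identical incoherent sources L_total = L₁ + 10·log₁₀ N, so L₁ = 95 − 10·log₁₀(2) = 95 − 3.010.

92 dB(A)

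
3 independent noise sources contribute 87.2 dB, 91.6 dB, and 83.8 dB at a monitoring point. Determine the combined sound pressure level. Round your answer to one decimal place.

Incoherent sources combine by intensity addition: L_total = 10·log₁₀(Σ 10^(L_i/10)).
Σ 10^(L/10) = 10^(87.2/10) + 10^(91.6/10) + 10^(83.8/10) = 2.210e+09.
L_total = 10·log₁₀(2.210e+09) = 93.44 dB.

93.4 dB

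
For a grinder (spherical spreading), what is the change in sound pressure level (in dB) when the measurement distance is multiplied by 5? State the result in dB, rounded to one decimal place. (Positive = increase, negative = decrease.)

A point source loses 6 dB per doubling of distance; generally ΔL = −20·log₁₀(r₂/r₁).
ΔL = −20·log₁₀(5) = -13.98 dB.

-14.0 dB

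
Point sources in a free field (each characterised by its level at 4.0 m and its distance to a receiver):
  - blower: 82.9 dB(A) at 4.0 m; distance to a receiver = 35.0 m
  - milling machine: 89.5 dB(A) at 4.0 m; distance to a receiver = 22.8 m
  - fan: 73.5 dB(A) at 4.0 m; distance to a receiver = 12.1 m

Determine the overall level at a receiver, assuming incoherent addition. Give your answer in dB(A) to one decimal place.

Propagate each source to the receiver with L = L_ref − 20·log₁₀(r/r_ref), then add intensities.
blower: 82.9 − 20·log₁₀(35.0/4.0) = 82.9 − 18.84 = 64.06 dB(A).
milling machine: 89.5 − 20·log₁₀(22.8/4.0) = 89.5 − 15.12 = 74.38 dB(A).
fan: 73.5 − 20·log₁₀(12.1/4.0) = 73.5 − 9.61 = 63.89 dB(A).
Σ 10^(L/10) = 3.242e+07 → L_total = 10·log₁₀(3.242e+07) = 75.11 dB(A).

75.1 dB(A)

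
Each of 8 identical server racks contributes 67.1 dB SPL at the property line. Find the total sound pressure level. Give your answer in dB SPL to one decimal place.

76.1 dB SPL

N identical incoherent sources raise the level by 10·log₁₀ N.
L_total = 67.1 + 10·log₁₀(8) = 67.1 + 9.031 = 76.13 dB SPL.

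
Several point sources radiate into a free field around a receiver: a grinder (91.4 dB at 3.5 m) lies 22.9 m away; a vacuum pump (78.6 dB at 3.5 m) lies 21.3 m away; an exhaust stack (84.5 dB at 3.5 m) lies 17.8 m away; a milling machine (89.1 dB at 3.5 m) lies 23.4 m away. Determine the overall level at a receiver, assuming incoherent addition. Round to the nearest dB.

Propagate each source to the receiver with L = L_ref − 20·log₁₀(r/r_ref), then add intensities.
grinder: 91.4 − 20·log₁₀(22.9/3.5) = 91.4 − 16.32 = 75.08 dB.
vacuum pump: 78.6 − 20·log₁₀(21.3/3.5) = 78.6 − 15.69 = 62.91 dB.
exhaust stack: 84.5 − 20·log₁₀(17.8/3.5) = 84.5 − 14.13 = 70.37 dB.
milling machine: 89.1 − 20·log₁₀(23.4/3.5) = 89.1 − 16.50 = 72.60 dB.
Σ 10^(L/10) = 6.328e+07 → L_total = 10·log₁₀(6.328e+07) = 78.01 dB.

78 dB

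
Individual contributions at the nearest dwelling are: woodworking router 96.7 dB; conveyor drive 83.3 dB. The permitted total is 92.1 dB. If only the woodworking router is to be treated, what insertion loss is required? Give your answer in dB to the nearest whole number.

Fixed contribution from the other source: Σ 10^(L/10) = 10^(83.3/10) = 2.138e+08 (83.30 dB).
To meet 92.1 dB overall, the treated woodworking router may contribute at most 10^(92.1/10) − 2.138e+08 = 1.408e+09, i.e. 91.49 dB.
So the woodworking router must be reduced from 96.7 to 91.49 dB: IL = 5.21 dB.

5 dB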